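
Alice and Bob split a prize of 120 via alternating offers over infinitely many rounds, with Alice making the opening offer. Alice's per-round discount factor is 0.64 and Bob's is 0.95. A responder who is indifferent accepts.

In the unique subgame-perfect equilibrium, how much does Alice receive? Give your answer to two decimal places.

When Alice proposes, Bob accepts any offer worth at least 0.95 times what Bob would get by proposing next round; and vice versa.
This gives x = 120 − 0.95y and y = 120 − 0.64x, where x and y are each side's share when it proposes.
Hence (1 − 0.95·0.64)x = 120(1 − 0.95), i.e. 0.392·x = 6.
x ≈ 15.3061; Bob's share is 120 − x ≈ 104.6939.

15.31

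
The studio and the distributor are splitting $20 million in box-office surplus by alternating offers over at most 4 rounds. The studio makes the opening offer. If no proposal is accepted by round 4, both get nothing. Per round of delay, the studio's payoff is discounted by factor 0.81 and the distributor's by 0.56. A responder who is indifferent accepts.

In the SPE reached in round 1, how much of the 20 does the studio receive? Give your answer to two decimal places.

12.79

Round 4 (the distributor proposes): rejection yields 0 for the studio; the distributor offers 0 and keeps 20.
Round 3 (the studio proposes): the distributor can get 20 next round, worth 0.56 × 20 = 11.2 now; the studio offers that and keeps 8.8.
Round 2 (the distributor proposes): the studio can get 8.8 next round, worth 0.81 × 8.8 = 7.128 now; the distributor offers that and keeps 12.872.
Round 1 (the studio proposes): the distributor can get 12.872 next round, worth 0.56 × 12.872 = 7.20832 now. The studio offers 7.20832 and keeps 20 − 7.20832 = 12.79168.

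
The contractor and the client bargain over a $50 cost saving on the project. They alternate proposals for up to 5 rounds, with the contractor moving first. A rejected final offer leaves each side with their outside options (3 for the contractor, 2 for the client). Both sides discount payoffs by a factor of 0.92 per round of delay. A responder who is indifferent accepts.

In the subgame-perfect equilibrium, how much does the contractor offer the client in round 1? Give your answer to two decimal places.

8.23

Round 5 (the contractor proposes): the client gets 2 if talks fail, so the contractor offers 2 and keeps 48.
Round 4 (the client proposes): the contractor can get 48 next round, worth 0.92 × 48 = 44.16 now. The client offers 44.16 and keeps 50 − 44.16 = 5.84.
Round 3 (the contractor proposes): the client can get 5.84 next round, worth 0.92 × 5.84 = 5.3728 now; the contractor offers that and keeps 44.6272.
Round 2 (the client proposes): the contractor can get 44.6272 next round, worth 0.92 × 44.6272 = 41.057024 now; the client offers that and keeps 8.942976.
Round 1 (the contractor proposes): the client can get 8.942976 next round, worth 0.92 × 8.942976 = 8.22753792 now, so the contractor offers 8.22753792, keeping 41.77246208.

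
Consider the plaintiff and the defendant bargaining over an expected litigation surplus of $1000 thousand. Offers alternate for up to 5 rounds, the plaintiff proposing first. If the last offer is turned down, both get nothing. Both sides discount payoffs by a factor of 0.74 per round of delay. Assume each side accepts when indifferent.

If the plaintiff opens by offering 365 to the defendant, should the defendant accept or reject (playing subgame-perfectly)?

Work out the defendant's continuation value if the offer is rejected.
Round 5 (the plaintiff proposes): rejection yields 0 for the defendant; the plaintiff offers 0 and keeps 1000.
Round 4 (the defendant proposes): the plaintiff can get 1000 next round, worth 0.74 × 1000 = 740 now, so the defendant offers 740, keeping 260.
Round 3 (the plaintiff proposes): the defendant can get 260 next round, worth 0.74 × 260 = 192.4 now, so the plaintiff offers 192.4, keeping 807.6.
Round 2 (the defendant proposes): the plaintiff can get 807.6 next round, worth 0.74 × 807.6 = 597.624 now, so the defendant offers 597.624, keeping 402.376.
So by rejecting in round 1, the defendant gets 402.376 next round, worth 0.74 × 402.376 = 297.75824 now.
Offer 365 ≥ 297.75824, so the defendant accepts.

Accept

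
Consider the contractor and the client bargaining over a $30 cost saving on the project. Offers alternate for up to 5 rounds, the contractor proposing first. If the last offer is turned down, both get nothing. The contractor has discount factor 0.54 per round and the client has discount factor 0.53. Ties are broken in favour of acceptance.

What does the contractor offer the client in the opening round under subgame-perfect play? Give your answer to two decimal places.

Round 5 (the contractor proposes): rejection yields 0 for the client; the contractor offers 0 and keeps 30.
Round 4 (the client proposes): the contractor can get 30 next round, worth 0.54 × 30 = 16.2 now. The client offers 16.2 and keeps 30 − 16.2 = 13.8.
Round 3 (the contractor proposes): the client can get 13.8 next round, worth 0.53 × 13.8 = 7.314 now. The contractor offers 7.314 and keeps 30 − 7.314 = 22.686.
Round 2 (the client proposes): the contractor can get 22.686 next round, worth 0.54 × 22.686 = 12.25044 now. The client offers 12.25044 and keeps 30 − 12.25044 = 17.74956.
Round 1 (the contractor proposes): the client can get 17.74956 next round, worth 0.53 × 17.74956 = 9.4072668 now, so the contractor offers 9.4072668, keeping 20.5927332.

9.41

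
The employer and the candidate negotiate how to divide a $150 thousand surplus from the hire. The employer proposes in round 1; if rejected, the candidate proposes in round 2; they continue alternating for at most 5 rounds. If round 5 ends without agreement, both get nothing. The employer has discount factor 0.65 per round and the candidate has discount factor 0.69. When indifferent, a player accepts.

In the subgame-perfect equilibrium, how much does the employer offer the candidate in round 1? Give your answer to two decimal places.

Round 5 (the employer proposes): the candidate will accept anything ≥ 0, so the employer offers 0 and keeps 150.
Round 4 (the candidate proposes): the employer can get 150 next round, worth 0.65 × 150 = 97.5 now, so the candidate offers 97.5, keeping 52.5.
Round 3 (the employer proposes): the candidate can get 52.5 next round, worth 0.69 × 52.5 = 36.225 now; the employer offers that and keeps 113.775.
Round 2 (the candidate proposes): the employer can get 113.775 next round, worth 0.65 × 113.775 = 73.95375 now, so the candidate offers 73.95375, keeping 76.04625.
Round 1 (the employer proposes): the candidate can get 76.04625 next round, worth 0.69 × 76.04625 = 52.4719125 now, so the employer offers 52.4719125, keeping 97.5280875.

52.47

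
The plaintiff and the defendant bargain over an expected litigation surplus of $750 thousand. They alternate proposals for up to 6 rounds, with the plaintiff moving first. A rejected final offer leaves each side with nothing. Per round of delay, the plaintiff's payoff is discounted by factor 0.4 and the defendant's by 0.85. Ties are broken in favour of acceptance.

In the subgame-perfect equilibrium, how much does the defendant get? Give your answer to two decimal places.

586.25

Round 6 (the defendant proposes): rejection yields 0 for the plaintiff; the defendant offers 0 and keeps 750.
Round 5 (the plaintiff proposes): the defendant can get 750 next round, worth 0.85 × 750 = 637.5 now; the plaintiff offers that and keeps 112.5.
Round 4 (the defendant proposes): the plaintiff can get 112.5 next round, worth 0.4 × 112.5 = 45 now, so the defendant offers 45, keeping 705.
Round 3 (the plaintiff proposes): the defendant can get 705 next round, worth 0.85 × 705 = 599.25 now, so the plaintiff offers 599.25, keeping 150.75.
Round 2 (the defendant proposes): the plaintiff can get 150.75 next round, worth 0.4 × 150.75 = 60.3 now. The defendant offers 60.3 and keeps 750 − 60.3 = 689.7.
Round 1 (the plaintiff proposes): the defendant can get 689.7 next round, worth 0.85 × 689.7 = 586.245 now, so the plaintiff offers 586.245, keeping 163.755.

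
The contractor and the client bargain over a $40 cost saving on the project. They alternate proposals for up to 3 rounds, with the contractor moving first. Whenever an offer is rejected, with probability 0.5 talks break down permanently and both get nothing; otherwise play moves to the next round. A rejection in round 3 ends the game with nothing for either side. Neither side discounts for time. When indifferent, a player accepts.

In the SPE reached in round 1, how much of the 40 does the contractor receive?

30

By backward induction:
Round 3 (the contractor proposes): the client will accept anything ≥ 0, so the contractor offers 0 and keeps 40.
Round 2 (the client proposes): rejecting gives the contractor an expected 0.5 × 40 = 20. The client offers 20 and keeps 40 − 20 = 20.
Round 1 (the contractor proposes): rejecting gives the client an expected 0.5 × 20 = 10; the contractor offers that and keeps 30.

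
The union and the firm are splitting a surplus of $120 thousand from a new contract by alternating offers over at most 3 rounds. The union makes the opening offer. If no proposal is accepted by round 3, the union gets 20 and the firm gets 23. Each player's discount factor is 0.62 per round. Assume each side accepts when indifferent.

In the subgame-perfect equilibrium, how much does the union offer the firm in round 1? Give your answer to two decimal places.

Round 3 (the union proposes): the firm gets 23 if talks fail, so the union offers 23 and keeps 97.
Round 2 (the firm proposes): the union can get 97 next round, worth 0.62 × 97 = 60.14 now; the firm offers that and keeps 59.86.
Round 1 (the union proposes): the firm can get 59.86 next round, worth 0.62 × 59.86 = 37.1132 now, so the union offers 37.1132, keeping 82.8868.

37.11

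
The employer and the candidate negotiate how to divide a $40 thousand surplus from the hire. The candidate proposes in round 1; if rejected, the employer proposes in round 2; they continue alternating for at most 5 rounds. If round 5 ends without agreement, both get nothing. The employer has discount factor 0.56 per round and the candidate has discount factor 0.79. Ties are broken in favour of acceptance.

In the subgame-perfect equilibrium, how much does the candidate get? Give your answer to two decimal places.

33.21

Round 5 (the candidate proposes): rejection yields 0 for the employer; the candidate offers 0 and keeps 40.
Round 4 (the employer proposes): the candidate can get 40 next round, worth 0.79 × 40 = 31.6 now; the employer offers that and keeps 8.4.
Round 3 (the candidate proposes): the employer can get 8.4 next round, worth 0.56 × 8.4 = 4.704 now. The candidate offers 4.704 and keeps 40 − 4.704 = 35.296.
Round 2 (the employer proposes): the candidate can get 35.296 next round, worth 0.79 × 35.296 = 27.88384 now; the employer offers that and keeps 12.11616.
Round 1 (the candidate proposes): the employer can get 12.11616 next round, worth 0.56 × 12.11616 = 6.7850496 now, so the candidate offers 6.7850496, keeping 33.2149504.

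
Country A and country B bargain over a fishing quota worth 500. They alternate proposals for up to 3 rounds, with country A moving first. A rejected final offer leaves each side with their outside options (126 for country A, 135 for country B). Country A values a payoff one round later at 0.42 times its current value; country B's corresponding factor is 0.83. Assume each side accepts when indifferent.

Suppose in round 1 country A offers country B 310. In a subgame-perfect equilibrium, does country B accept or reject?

Accept

Round 3 (country A proposes): country B gets 135 if talks fail, so country A offers 135 and keeps 365.
Round 2 (country B proposes): country A can get 365 next round, worth 0.42 × 365 = 153.3 now; country B offers that and keeps 346.7.
So by rejecting in round 1, country B gets 346.7 next round, worth 0.83 × 346.7 = 287.761 now.
Offer 310 ≥ 287.761, so country B accepts.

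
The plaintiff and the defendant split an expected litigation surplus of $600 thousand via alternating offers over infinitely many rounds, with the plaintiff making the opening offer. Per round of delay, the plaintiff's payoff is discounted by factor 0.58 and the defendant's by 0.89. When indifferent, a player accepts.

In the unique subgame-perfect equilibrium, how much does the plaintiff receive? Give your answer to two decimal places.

When the plaintiff proposes, the defendant accepts any offer worth at least 0.89 times what the defendant would get by proposing next round; and vice versa.
This gives x = 600 − 0.89y and y = 600 − 0.58x, where x and y are each side's share when it proposes.
Hence (1 − 0.89·0.58)x = 600(1 − 0.89), i.e. 0.4838·x = 66.
x ≈ 136.4200; the defendant's share is 600 − x ≈ 463.5800.

136.42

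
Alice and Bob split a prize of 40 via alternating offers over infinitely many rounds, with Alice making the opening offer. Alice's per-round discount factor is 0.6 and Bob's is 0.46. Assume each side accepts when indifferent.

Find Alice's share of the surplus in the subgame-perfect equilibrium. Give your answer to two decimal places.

29.83

When Alice proposes, Bob accepts any offer worth at least 0.46 times what Bob would get by proposing next round; and vice versa.
This gives x = 40 − 0.46y and y = 40 − 0.6x, where x and y are each side's share when it proposes.
Hence (1 − 0.46·0.6)x = 40(1 − 0.46), i.e. 0.724·x = 21.6.
x ≈ 29.8343; Bob's share is 40 − x ≈ 10.1657.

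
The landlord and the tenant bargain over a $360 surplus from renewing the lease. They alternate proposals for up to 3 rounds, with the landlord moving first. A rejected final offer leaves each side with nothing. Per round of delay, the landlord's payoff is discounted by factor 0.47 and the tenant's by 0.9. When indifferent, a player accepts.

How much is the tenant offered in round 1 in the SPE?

171.72

Round 3 (the landlord proposes): the tenant will accept anything ≥ 0, so the landlord offers 0 and keeps 360.
Round 2 (the tenant proposes): the landlord can get 360 next round, worth 0.47 × 360 = 169.2 now, so the tenant offers 169.2, keeping 190.8.
Round 1 (the landlord proposes): the tenant can get 190.8 next round, worth 0.9 × 190.8 = 171.72 now; the landlord offers that and keeps 188.28.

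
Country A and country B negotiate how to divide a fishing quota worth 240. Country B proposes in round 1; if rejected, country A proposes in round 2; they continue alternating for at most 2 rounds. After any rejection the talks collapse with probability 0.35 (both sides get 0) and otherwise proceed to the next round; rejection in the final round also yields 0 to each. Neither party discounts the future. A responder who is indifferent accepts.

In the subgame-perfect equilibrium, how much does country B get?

84

By backward induction:
Round 2 (country A proposes): rejection yields 0 for country B; country A offers 0 and keeps 240.
Round 1 (country B proposes): rejecting gives country A an expected 0.65 × 240 = 156. Country B offers 156 and keeps 240 − 156 = 84.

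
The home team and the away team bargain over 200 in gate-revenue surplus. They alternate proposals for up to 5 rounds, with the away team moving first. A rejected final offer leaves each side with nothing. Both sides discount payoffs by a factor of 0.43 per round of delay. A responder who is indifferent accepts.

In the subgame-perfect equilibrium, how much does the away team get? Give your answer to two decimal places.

Solve by backward induction from round 5.
Round 5 (the away team proposes): rejection yields 0 for the home team; the away team offers 0 and keeps 200.
Round 4 (the home team proposes): the away team can get 200 next round, worth 0.43 × 200 = 86 now; the home team offers that and keeps 114.
Round 3 (the away team proposes): the home team can get 114 next round, worth 0.43 × 114 = 49.02 now; the away team offers that and keeps 150.98.
Round 2 (the home team proposes): the away team can get 150.98 next round, worth 0.43 × 150.98 = 64.9214 now. The home team offers 64.9214 and keeps 200 − 64.9214 = 135.0786.
Round 1 (the away team proposes): the home team can get 135.0786 next round, worth 0.43 × 135.0786 = 58.083798 now; the away team offers that and keeps 141.916202.

141.92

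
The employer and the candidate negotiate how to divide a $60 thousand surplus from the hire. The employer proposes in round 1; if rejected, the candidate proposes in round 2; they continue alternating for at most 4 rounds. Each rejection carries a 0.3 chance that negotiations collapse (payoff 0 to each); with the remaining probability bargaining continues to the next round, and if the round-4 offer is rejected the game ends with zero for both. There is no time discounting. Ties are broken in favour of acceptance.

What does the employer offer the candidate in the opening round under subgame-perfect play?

By backward induction:
Round 4 (the candidate proposes): the employer will accept anything ≥ 0, so the candidate offers 0 and keeps 60.
Round 3 (the employer proposes): rejecting gives the candidate an expected 0.7 × 60 = 42. The employer offers 42 and keeps 60 − 42 = 18.
Round 2 (the candidate proposes): rejecting gives the employer an expected 0.7 × 18 = 12.6; the candidate offers that and keeps 47.4.
Round 1 (the employer proposes): rejecting gives the candidate an expected 0.7 × 47.4 = 33.18, so the employer offers 33.18, keeping 26.82.

33.18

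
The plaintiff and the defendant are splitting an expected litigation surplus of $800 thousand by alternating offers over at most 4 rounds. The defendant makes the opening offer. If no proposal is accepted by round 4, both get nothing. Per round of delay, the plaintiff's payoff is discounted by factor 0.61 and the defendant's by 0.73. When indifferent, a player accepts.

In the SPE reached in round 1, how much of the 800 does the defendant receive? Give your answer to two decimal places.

450.93

By backward induction:
Round 4 (the plaintiff proposes): rejection yields 0 for the defendant; the plaintiff offers 0 and keeps 800.
Round 3 (the defendant proposes): the plaintiff can get 800 next round, worth 0.61 × 800 = 488 now, so the defendant offers 488, keeping 312.
Round 2 (the plaintiff proposes): the defendant can get 312 next round, worth 0.73 × 312 = 227.76 now, so the plaintiff offers 227.76, keeping 572.24.
Round 1 (the defendant proposes): the plaintiff can get 572.24 next round, worth 0.61 × 572.24 = 349.0664 now, so the defendant offers 349.0664, keeping 450.9336.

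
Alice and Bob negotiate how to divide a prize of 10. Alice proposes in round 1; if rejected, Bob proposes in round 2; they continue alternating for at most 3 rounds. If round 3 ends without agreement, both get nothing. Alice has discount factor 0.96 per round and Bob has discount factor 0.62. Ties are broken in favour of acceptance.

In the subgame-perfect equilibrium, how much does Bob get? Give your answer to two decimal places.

0.25

Solve by backward induction from round 3.
Round 3 (Alice proposes): rejection yields 0 for Bob; Alice offers 0 and keeps 10.
Round 2 (Bob proposes): Alice can get 10 next round, worth 0.96 × 10 = 9.6 now; Bob offers that and keeps 0.4.
Round 1 (Alice proposes): Bob can get 0.4 next round, worth 0.62 × 0.4 = 0.248 now. Alice offers 0.248 and keeps 10 − 0.248 = 9.752.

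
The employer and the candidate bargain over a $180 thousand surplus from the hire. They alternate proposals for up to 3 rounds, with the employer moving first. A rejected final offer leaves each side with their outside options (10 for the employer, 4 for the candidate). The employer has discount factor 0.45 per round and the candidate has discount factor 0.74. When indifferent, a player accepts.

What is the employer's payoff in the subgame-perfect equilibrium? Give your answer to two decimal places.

Round 3 (the employer proposes): the candidate gets 4 if talks fail, so the employer offers 4 and keeps 176.
Round 2 (the candidate proposes): the employer can get 176 next round, worth 0.45 × 176 = 79.2 now, so the candidate offers 79.2, keeping 100.8.
Round 1 (the employer proposes): the candidate can get 100.8 next round, worth 0.74 × 100.8 = 74.592 now; the employer offers that and keeps 105.408.

105.41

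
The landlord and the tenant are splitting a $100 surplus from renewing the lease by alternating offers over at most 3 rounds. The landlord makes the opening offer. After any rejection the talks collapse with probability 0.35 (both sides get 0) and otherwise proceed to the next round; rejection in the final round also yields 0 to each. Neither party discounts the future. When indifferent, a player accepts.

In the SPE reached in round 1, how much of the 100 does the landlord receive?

By backward induction:
Round 3 (the landlord proposes): rejection yields 0 for the tenant; the landlord offers 0 and keeps 100.
Round 2 (the tenant proposes): rejecting gives the landlord an expected 0.65 × 100 = 65; the tenant offers that and keeps 35.
Round 1 (the landlord proposes): rejecting gives the tenant an expected 0.65 × 35 = 22.75, so the landlord offers 22.75, keeping 77.25.

77.25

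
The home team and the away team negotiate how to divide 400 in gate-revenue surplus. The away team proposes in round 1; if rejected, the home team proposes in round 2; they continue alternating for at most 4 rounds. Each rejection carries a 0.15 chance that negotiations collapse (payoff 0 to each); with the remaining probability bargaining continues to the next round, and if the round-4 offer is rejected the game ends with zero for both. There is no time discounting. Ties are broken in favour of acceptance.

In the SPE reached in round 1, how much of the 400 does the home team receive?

Round 4 (the home team proposes): rejection yields 0 for the away team; the home team offers 0 and keeps 400.
Round 3 (the away team proposes): rejecting gives the home team an expected 0.85 × 400 = 340. The away team offers 340 and keeps 400 − 340 = 60.
Round 2 (the home team proposes): rejecting gives the away team an expected 0.85 × 60 = 51, so the home team offers 51, keeping 349.
Round 1 (the away team proposes): rejecting gives the home team an expected 0.85 × 349 = 296.65. The away team offers 296.65 and keeps 400 − 296.65 = 103.35.

296.65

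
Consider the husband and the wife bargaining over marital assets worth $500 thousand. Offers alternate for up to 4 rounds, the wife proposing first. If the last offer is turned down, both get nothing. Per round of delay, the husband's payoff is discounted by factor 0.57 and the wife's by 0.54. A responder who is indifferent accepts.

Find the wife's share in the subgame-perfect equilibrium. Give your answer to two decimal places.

Round 4 (the husband proposes): rejection yields 0 for the wife; the husband offers 0 and keeps 500.
Round 3 (the wife proposes): the husband can get 500 next round, worth 0.57 × 500 = 285 now, so the wife offers 285, keeping 215.
Round 2 (the husband proposes): the wife can get 215 next round, worth 0.54 × 215 = 116.1 now, so the husband offers 116.1, keeping 383.9.
Round 1 (the wife proposes): the husband can get 383.9 next round, worth 0.57 × 383.9 = 218.823 now, so the wife offers 218.823, keeping 281.177.

281.18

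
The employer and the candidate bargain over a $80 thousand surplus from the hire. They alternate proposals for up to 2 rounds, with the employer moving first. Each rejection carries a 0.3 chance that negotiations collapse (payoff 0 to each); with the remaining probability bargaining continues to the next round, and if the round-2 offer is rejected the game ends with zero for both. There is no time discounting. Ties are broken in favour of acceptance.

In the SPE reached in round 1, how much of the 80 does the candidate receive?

Round 2 (the candidate proposes): rejection yields 0 for the employer; the candidate offers 0 and keeps 80.
Round 1 (the employer proposes): rejecting gives the candidate an expected 0.7 × 80 = 56, so the employer offers 56, keeping 24.

56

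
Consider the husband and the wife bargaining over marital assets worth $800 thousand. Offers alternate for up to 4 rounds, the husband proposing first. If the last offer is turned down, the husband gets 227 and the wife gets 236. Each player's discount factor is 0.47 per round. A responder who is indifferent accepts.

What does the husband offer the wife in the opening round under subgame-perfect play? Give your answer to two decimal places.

258.77

Round 4 (the wife proposes): the husband gets 227 if talks fail, so the wife offers 227 and keeps 573.
Round 3 (the husband proposes): the wife can get 573 next round, worth 0.47 × 573 = 269.31 now; the husband offers that and keeps 530.69.
Round 2 (the wife proposes): the husband can get 530.69 next round, worth 0.47 × 530.69 = 249.4243 now; the wife offers that and keeps 550.5757.
Round 1 (the husband proposes): the wife can get 550.5757 next round, worth 0.47 × 550.5757 = 258.770579 now; the husband offers that and keeps 541.229421.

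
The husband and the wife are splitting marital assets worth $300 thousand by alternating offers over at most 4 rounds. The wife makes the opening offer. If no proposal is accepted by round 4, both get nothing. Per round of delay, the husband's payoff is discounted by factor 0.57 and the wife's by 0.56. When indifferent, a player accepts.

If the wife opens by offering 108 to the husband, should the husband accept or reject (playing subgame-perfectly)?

Reject

Work out the husband's continuation value if the offer is rejected.
Round 4 (the husband proposes): rejection yields 0 for the wife; the husband offers 0 and keeps 300.
Round 3 (the wife proposes): the husband can get 300 next round, worth 0.57 × 300 = 171 now. The wife offers 171 and keeps 300 − 171 = 129.
Round 2 (the husband proposes): the wife can get 129 next round, worth 0.56 × 129 = 72.24 now. The husband offers 72.24 and keeps 300 − 72.24 = 227.76.
So by rejecting in round 1, the husband gets 227.76 next round, worth 0.57 × 227.76 = 129.8232 now.
Offer 108 < 129.8232, so the husband rejects.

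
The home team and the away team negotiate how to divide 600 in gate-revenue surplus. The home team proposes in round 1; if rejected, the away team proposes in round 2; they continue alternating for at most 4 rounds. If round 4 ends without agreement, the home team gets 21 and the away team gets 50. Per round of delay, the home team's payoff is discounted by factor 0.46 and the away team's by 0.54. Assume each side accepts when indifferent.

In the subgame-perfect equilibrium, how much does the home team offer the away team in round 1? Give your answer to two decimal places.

Work backward from the last round.
Round 4 (the away team proposes): the home team gets 21 if talks fail, so the away team offers 21 and keeps 579.
Round 3 (the home team proposes): the away team can get 579 next round, worth 0.54 × 579 = 312.66 now, so the home team offers 312.66, keeping 287.34.
Round 2 (the away team proposes): the home team can get 287.34 next round, worth 0.46 × 287.34 = 132.1764 now, so the away team offers 132.1764, keeping 467.8236.
Round 1 (the home team proposes): the away team can get 467.8236 next round, worth 0.54 × 467.8236 = 252.624744 now, so the home team offers 252.624744, keeping 347.375256.

252.62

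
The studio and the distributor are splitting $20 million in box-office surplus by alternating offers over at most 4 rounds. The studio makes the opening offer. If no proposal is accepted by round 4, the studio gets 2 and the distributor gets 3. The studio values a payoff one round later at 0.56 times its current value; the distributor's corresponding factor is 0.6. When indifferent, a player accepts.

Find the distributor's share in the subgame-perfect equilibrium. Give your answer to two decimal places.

8.91

Work backward from the last round.
Round 4 (the distributor proposes): the studio gets 2 if talks fail, so the distributor offers 2 and keeps 18.
Round 3 (the studio proposes): the distributor can get 18 next round, worth 0.6 × 18 = 10.8 now, so the studio offers 10.8, keeping 9.2.
Round 2 (the distributor proposes): the studio can get 9.2 next round, worth 0.56 × 9.2 = 5.152 now, so the distributor offers 5.152, keeping 14.848.
Round 1 (the studio proposes): the distributor can get 14.848 next round, worth 0.6 × 14.848 = 8.9088 now; the studio offers that and keeps 11.0912.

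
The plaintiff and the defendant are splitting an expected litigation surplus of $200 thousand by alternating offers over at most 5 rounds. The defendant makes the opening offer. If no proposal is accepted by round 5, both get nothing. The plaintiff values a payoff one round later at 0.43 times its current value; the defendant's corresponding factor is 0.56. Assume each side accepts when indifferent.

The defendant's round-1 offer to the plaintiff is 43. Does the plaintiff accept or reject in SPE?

Reject

Work out the plaintiff's continuation value if the offer is rejected.
Round 5 (the defendant proposes): rejection yields 0 for the plaintiff; the defendant offers 0 and keeps 200.
Round 4 (the plaintiff proposes): the defendant can get 200 next round, worth 0.56 × 200 = 112 now, so the plaintiff offers 112, keeping 88.
Round 3 (the defendant proposes): the plaintiff can get 88 next round, worth 0.43 × 88 = 37.84 now, so the defendant offers 37.84, keeping 162.16.
Round 2 (the plaintiff proposes): the defendant can get 162.16 next round, worth 0.56 × 162.16 = 90.8096 now; the plaintiff offers that and keeps 109.1904.
So by rejecting in round 1, the plaintiff gets 109.1904 next round, worth 0.43 × 109.1904 = 46.951872 now.
Offer 43 < 46.951872, so the plaintiff rejects.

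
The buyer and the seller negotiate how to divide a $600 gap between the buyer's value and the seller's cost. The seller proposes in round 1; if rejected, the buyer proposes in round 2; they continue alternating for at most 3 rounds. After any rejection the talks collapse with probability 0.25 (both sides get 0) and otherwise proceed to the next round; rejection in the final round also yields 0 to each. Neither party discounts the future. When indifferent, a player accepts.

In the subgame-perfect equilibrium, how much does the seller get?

Round 3 (the seller proposes): rejection yields 0 for the buyer; the seller offers 0 and keeps 600.
Round 2 (the buyer proposes): rejecting gives the seller an expected 0.75 × 600 = 450, so the buyer offers 450, keeping 150.
Round 1 (the seller proposes): rejecting gives the buyer an expected 0.75 × 150 = 112.5; the seller offers that and keeps 487.5.

487.5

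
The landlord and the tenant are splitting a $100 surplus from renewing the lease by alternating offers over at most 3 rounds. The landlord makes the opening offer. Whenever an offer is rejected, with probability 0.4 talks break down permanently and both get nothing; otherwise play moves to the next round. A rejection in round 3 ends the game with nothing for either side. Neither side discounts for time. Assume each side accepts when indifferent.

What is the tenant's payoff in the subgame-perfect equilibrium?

24

Round 3 (the landlord proposes): the tenant will accept anything ≥ 0, so the landlord offers 0 and keeps 100.
Round 2 (the tenant proposes): rejecting gives the landlord an expected 0.6 × 100 = 60; the tenant offers that and keeps 40.
Round 1 (the landlord proposes): rejecting gives the tenant an expected 0.6 × 40 = 24; the landlord offers that and keeps 76.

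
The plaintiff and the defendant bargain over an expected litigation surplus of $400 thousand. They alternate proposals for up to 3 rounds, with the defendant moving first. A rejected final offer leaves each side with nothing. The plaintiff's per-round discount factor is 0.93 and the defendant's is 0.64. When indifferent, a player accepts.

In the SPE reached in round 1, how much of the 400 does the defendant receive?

266.08

By backward induction:
Round 3 (the defendant proposes): rejection yields 0 for the plaintiff; the defendant offers 0 and keeps 400.
Round 2 (the plaintiff proposes): the defendant can get 400 next round, worth 0.64 × 400 = 256 now, so the plaintiff offers 256, keeping 144.
Round 1 (the defendant proposes): the plaintiff can get 144 next round, worth 0.93 × 144 = 133.92 now, so the defendant offers 133.92, keeping 266.08.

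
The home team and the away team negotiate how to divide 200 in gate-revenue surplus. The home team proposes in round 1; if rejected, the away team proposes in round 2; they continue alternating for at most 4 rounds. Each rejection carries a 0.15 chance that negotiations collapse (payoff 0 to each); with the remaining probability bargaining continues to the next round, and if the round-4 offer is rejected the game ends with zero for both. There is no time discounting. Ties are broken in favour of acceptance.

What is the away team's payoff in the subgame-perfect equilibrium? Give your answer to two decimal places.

By backward induction:
Round 4 (the away team proposes): rejection yields 0 for the home team; the away team offers 0 and keeps 200.
Round 3 (the home team proposes): rejecting gives the away team an expected 0.85 × 200 = 170. The home team offers 170 and keeps 200 − 170 = 30.
Round 2 (the away team proposes): rejecting gives the home team an expected 0.85 × 30 = 25.5. The away team offers 25.5 and keeps 200 − 25.5 = 174.5.
Round 1 (the home team proposes): rejecting gives the away team an expected 0.85 × 174.5 = 148.325, so the home team offers 148.325, keeping 51.675.

148.33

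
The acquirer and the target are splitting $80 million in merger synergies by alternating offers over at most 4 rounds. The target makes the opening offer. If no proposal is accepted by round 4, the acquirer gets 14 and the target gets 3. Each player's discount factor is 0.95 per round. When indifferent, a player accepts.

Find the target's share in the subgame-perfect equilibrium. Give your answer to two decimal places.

By backward induction:
Round 4 (the acquirer proposes): the target gets 3 if talks fail, so the acquirer offers 3 and keeps 77.
Round 3 (the target proposes): the acquirer can get 77 next round, worth 0.95 × 77 = 73.15 now; the target offers that and keeps 6.85.
Round 2 (the acquirer proposes): the target can get 6.85 next round, worth 0.95 × 6.85 = 6.5075 now; the acquirer offers that and keeps 73.4925.
Round 1 (the target proposes): the acquirer can get 73.4925 next round, worth 0.95 × 73.4925 = 69.817875 now, so the target offers 69.817875, keeping 10.182125.

10.18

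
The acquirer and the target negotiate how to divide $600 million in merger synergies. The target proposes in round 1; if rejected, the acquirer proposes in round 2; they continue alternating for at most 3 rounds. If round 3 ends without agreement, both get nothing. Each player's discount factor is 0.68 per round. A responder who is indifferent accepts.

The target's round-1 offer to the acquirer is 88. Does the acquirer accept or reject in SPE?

Reject

Round 3 (the target proposes): rejection yields 0 for the acquirer; the target offers 0 and keeps 600.
Round 2 (the acquirer proposes): the target can get 600 next round, worth 0.68 × 600 = 408 now. The acquirer offers 408 and keeps 600 − 408 = 192.
So by rejecting in round 1, the acquirer gets 192 next round, worth 0.68 × 192 = 130.56 now.
Offer 88 < 130.56, so the acquirer rejects.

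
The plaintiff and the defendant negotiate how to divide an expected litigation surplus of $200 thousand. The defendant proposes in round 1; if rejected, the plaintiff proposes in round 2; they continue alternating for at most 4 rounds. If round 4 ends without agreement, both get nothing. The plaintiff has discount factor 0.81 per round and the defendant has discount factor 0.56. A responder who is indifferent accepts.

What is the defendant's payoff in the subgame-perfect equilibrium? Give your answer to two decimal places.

55.24

Round 4 (the plaintiff proposes): rejection yields 0 for the defendant; the plaintiff offers 0 and keeps 200.
Round 3 (the defendant proposes): the plaintiff can get 200 next round, worth 0.81 × 200 = 162 now. The defendant offers 162 and keeps 200 − 162 = 38.
Round 2 (the plaintiff proposes): the defendant can get 38 next round, worth 0.56 × 38 = 21.28 now; the plaintiff offers that and keeps 178.72.
Round 1 (the defendant proposes): the plaintiff can get 178.72 next round, worth 0.81 × 178.72 = 144.7632 now, so the defendant offers 144.7632, keeping 55.2368.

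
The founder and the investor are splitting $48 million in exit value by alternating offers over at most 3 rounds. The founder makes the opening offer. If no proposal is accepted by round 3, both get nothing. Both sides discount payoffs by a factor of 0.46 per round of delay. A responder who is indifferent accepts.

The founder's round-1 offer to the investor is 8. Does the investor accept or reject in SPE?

Round 3 (the founder proposes): rejection yields 0 for the investor; the founder offers 0 and keeps 48.
Round 2 (the investor proposes): the founder can get 48 next round, worth 0.46 × 48 = 22.08 now. The investor offers 22.08 and keeps 48 − 22.08 = 25.92.
So by rejecting in round 1, the investor gets 25.92 next round, worth 0.46 × 25.92 = 11.9232 now.
Offer 8 < 11.9232, so the investor rejects.

Reject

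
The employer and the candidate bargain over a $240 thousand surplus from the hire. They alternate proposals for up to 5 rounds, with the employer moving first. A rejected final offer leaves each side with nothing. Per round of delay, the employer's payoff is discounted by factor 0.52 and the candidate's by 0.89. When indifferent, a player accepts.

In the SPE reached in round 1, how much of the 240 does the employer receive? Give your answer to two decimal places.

Round 5 (the employer proposes): the candidate will accept anything ≥ 0, so the employer offers 0 and keeps 240.
Round 4 (the candidate proposes): the employer can get 240 next round, worth 0.52 × 240 = 124.8 now, so the candidate offers 124.8, keeping 115.2.
Round 3 (the employer proposes): the candidate can get 115.2 next round, worth 0.89 × 115.2 = 102.528 now. The employer offers 102.528 and keeps 240 − 102.528 = 137.472.
Round 2 (the candidate proposes): the employer can get 137.472 next round, worth 0.52 × 137.472 = 71.48544 now; the candidate offers that and keeps 168.51456.
Round 1 (the employer proposes): the candidate can get 168.51456 next round, worth 0.89 × 168.51456 = 149.9779584 now, so the employer offers 149.9779584, keeping 90.0220416.

90.02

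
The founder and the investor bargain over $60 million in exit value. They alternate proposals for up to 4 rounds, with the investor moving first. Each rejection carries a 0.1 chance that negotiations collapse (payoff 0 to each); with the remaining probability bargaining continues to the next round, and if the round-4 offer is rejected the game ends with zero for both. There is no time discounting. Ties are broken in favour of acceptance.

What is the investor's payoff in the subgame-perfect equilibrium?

By backward induction:
Round 4 (the founder proposes): the investor will accept anything ≥ 0, so the founder offers 0 and keeps 60.
Round 3 (the investor proposes): rejecting gives the founder an expected 0.9 × 60 = 54, so the investor offers 54, keeping 6.
Round 2 (the founder proposes): rejecting gives the investor an expected 0.9 × 6 = 5.4; the founder offers that and keeps 54.6.
Round 1 (the investor proposes): rejecting gives the founder an expected 0.9 × 54.6 = 49.14, so the investor offers 49.14, keeping 10.86.

10.86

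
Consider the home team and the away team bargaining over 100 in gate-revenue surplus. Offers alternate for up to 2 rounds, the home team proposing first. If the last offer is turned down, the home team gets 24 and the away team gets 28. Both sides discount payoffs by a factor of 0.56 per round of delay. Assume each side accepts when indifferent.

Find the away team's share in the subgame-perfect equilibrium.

42.56

Round 2 (the away team proposes): the home team gets 24 if talks fail, so the away team offers 24 and keeps 76.
Round 1 (the home team proposes): the away team can get 76 next round, worth 0.56 × 76 = 42.56 now. The home team offers 42.56 and keeps 100 − 42.56 = 57.44.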